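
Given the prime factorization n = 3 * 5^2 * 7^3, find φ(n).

11760

φ(3) = 3 − 1 = 2.
φ(5^2) = 5^2 − 5^1 = 25 − 5 = 20.
φ(7^3) = 7^3 − 7^2 = 343 − 49 = 294.
φ(25725) = 2 × 20 × 294 = 11760.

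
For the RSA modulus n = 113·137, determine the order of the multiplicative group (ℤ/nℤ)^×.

φ(113) = 113 − 1 = 112.
φ(137) = 137 − 1 = 136.
φ(15481) = 112 × 136 = 15232.

15232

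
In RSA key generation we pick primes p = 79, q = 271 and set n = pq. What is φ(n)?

φ(pq) = (p−1)(q−1) = 78 · 270 = 21060.

21060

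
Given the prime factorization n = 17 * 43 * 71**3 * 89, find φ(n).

20867320320

φ(17) = 17 − 1 = 16.
φ(43) = 43 − 1 = 42.
φ(71^3) = 71^2·(71−1) = 5041·70 = 352870.
φ(89) = 89 − 1 = 88.
φ(23285331749) = 16 × 42 × 352870 × 88 = 20867320320.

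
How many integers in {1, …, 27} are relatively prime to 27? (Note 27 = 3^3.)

φ(27) = 27 · (1 − 1/3)
       = 27 · 2/3 = 18.

18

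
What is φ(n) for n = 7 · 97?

576

φ(679) = 679 · (1 − 1/7) · (1 − 1/97)
       = 679 · 576/679 = 576.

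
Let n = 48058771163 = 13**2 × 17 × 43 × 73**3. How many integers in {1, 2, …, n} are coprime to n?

40222780416

φ(13^2) = 13^2 − 13^1 = 169 − 13 = 156.
φ(17) = 17 − 1 = 16.
φ(43) = 43 − 1 = 42.
φ(73^3) = 73^2·(73−1) = 5329·72 = 383688.
Multiply: 156 · 16 · 42 · 383688 = 40222780416.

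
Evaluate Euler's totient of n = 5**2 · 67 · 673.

φ(1127275) = 1127275 · (1 − 1/5) · (1 − 1/67) · (1 − 1/673)
       = 1127275 · 177408/225455 = 887040.

887040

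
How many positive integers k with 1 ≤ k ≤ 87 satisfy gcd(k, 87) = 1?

56

First factor: 87 = 3 · 29.
φ(3) = 3 − 1 = 2.
φ(29) = 29 − 1 = 28.
Since φ is multiplicative, φ(87) = 2 · 28 = 56.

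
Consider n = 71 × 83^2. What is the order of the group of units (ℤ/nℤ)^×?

476420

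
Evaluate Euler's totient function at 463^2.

213906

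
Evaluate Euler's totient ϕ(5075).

3360

Prime factorization: 5075 = 5^2 × 7 × 29.
φ(5075) = 5075 · (1 − 1/5) · (1 − 1/7) · (1 − 1/29)
       = 5075 · 672/1015 = 3360.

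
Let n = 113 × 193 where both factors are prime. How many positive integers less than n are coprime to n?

21504

φ(113) = 113 − 1 = 112.
φ(193) = 193 − 1 = 192.
φ(21809) = 112 × 192 = 21504.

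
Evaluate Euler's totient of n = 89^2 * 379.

2960496

φ(89^2) = 89^1·(89−1) = 89·88 = 7832.
φ(379) = 379 − 1 = 378.
φ(3002059) = 7832 × 378 = 2960496.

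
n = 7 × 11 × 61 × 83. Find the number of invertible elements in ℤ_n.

295200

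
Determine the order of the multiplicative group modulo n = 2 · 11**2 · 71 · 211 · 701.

φ(2541406802) = 2541406802 · (1 − 1/2) · (1 − 1/11) · (1 − 1/71) · (1 − 1/211) · (1 − 1/701)
       = 2541406802 · 102900000/231036982 = 1131900000.

1131900000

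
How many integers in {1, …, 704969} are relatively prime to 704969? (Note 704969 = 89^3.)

φ(89^3) = 89^3 − 89^2 = 704969 − 7921 = 697048.

697048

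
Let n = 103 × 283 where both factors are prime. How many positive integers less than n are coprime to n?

28764

φ(pq) = (p−1)(q−1) = 102 · 282 = 28764.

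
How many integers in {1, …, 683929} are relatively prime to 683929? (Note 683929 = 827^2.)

φ(683929) = 683929 · (1 − 1/827)
       = 683929 · 826/827 = 683102.

683102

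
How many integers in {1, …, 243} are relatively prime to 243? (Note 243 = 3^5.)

162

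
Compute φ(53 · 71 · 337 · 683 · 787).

655613038080

φ(681647043251) = 681647043251 · (1 − 1/53) · (1 − 1/71) · (1 − 1/337) · (1 − 1/683) · (1 − 1/787)
       = 681647043251 · 655613038080/681647043251 = 655613038080.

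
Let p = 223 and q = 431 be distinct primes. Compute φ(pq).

95460

φ(pq) = (p−1)(q−1) = 222 · 430 = 95460.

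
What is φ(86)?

Factor 86: 86 = 2 * 43.
φ(86) = 86 · (1 − 1/2) · (1 − 1/43)
       = 86 · 42/86 = 42.

42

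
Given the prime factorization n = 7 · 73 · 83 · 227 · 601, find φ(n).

φ(5786278351) = 5786278351 · (1 − 1/7) · (1 − 1/73) · (1 − 1/83) · (1 − 1/227) · (1 − 1/601)
       = 5786278351 · 4803494400/5786278351 = 4803494400.

4803494400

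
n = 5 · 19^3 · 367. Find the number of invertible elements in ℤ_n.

φ(12586265) = 12586265 · (1 − 1/5) · (1 − 1/19) · (1 − 1/367)
       = 12586265 · 26352/34865 = 9513072.

9513072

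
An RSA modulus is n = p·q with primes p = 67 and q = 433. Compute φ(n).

φ(n) = (p − 1)(q − 1) = (67−1)(433−1) = 66·432 = 28512.

28512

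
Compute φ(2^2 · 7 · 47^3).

1219368

φ(2^2) = 2^2 − 2^1 = 4 − 2 = 2.
φ(7) = 7 − 1 = 6.
φ(47^3) = 47^3 − 47^2 = 103823 − 2209 = 101614.
φ(2907044) = 2 × 6 × 101614 = 1219368.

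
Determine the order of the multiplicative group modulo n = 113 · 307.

34272

φ(34691) = 34691 · (1 − 1/113) · (1 − 1/307)
       = 34691 · 34272/34691 = 34272.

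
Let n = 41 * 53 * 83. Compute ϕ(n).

170560

φ(180359) = 180359 · (1 − 1/41) · (1 − 1/53) · (1 − 1/83)
       = 180359 · 170560/180359 = 170560.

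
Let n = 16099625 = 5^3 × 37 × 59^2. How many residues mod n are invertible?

12319200

φ(16099625) = 16099625 · (1 − 1/5) · (1 − 1/37) · (1 − 1/59)
       = 16099625 · 8352/10915 = 12319200.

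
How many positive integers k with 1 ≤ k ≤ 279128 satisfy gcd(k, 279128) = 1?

126720

Factor 279128: 279128 = 2^3 * 23 * 37 * 41.
φ(279128) = 279128 · (1 − 1/2) · (1 − 1/23) · (1 − 1/37) · (1 − 1/41)
       = 279128 · 31680/69782 = 126720.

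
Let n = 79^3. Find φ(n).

486798

φ(493039) = 493039 · (1 − 1/79)
       = 493039 · 78/79 = 486798.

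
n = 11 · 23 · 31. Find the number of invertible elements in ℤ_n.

6600

φ(11) = 11 − 1 = 10.
φ(23) = 23 − 1 = 22.
φ(31) = 31 − 1 = 30.
Since φ is multiplicative, φ(7843) = 10 · 22 · 30 = 6600.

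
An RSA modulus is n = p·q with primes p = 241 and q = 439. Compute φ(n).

105120

φ(241) = 241 − 1 = 240.
φ(439) = 439 − 1 = 438.
Multiply: 240 · 438 = 105120.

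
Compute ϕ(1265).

Factor 1265: 1265 = 5 * 11 * 23.
φ(5) = 5 − 1 = 4.
φ(11) = 11 − 1 = 10.
φ(23) = 23 − 1 = 22.
φ(1265) = 4 × 10 × 22 = 880.

880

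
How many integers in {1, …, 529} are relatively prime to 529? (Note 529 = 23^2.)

506

φ(529) = 529 · (1 − 1/23)
       = 529 · 22/23 = 506.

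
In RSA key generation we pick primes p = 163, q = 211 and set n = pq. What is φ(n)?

φ(34393) = 34393 · (1 − 1/163) · (1 − 1/211)
       = 34393 · 34020/34393 = 34020.

34020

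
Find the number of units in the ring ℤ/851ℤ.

First factor: 851 = 23 * 37.
φ(851) = 851 · (1 − 1/23) · (1 − 1/37)
       = 851 · 792/851 = 792.

792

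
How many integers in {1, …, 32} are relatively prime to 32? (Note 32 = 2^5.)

φ(32) = 32 · (1 − 1/2)
       = 32 · 1/2 = 16.

16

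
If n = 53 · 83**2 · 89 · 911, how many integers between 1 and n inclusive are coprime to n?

φ(53) = 53 − 1 = 52.
φ(83^2) = 83^1·(83−1) = 83·82 = 6806.
φ(89) = 89 − 1 = 88.
φ(911) = 911 − 1 = 910.
Since φ is multiplicative, φ(29603321243) = 52 · 6806 · 88 · 910 = 28341272960.

28341272960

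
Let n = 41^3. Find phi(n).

67240

φ(41^3) = 41^2·(41−1) = 1681·40 = 67240.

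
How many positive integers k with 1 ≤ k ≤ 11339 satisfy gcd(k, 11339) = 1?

First factor: 11339 = 17 · 23 · 29.
φ(11339) = 11339 · (1 − 1/17) · (1 − 1/23) · (1 − 1/29)
       = 11339 · 9856/11339 = 9856.

9856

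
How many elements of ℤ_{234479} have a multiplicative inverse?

181440

First factor: 234479 = 7 * 19 * 41 * 43.
φ(234479) = 234479 · (1 − 1/7) · (1 − 1/19) · (1 − 1/41) · (1 − 1/43)
       = 234479 · 181440/234479 = 181440.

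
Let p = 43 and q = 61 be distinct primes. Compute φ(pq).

2520

For distinct primes, φ(pq) = (p−1)(q−1) = 42 × 60 = 2520.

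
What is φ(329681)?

Prime factorization: 329681 = 11 × 17 × 41 × 43.
φ(329681) = 329681 · (1 − 1/11) · (1 − 1/17) · (1 − 1/41) · (1 − 1/43)
       = 329681 · 268800/329681 = 268800.

268800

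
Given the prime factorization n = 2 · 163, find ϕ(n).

162

φ(326) = 326 · (1 − 1/2) · (1 − 1/163)
       = 326 · 162/326 = 162.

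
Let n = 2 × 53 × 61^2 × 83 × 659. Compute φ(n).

φ(21573918922) = 21573918922 · (1 − 1/2) · (1 − 1/53) · (1 − 1/61) · (1 − 1/83) · (1 − 1/659)
       = 21573918922 · 168342720/353670802 = 10268905920.

10268905920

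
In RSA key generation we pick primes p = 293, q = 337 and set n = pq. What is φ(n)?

98112

φ(293) = 293 − 1 = 292.
φ(337) = 337 − 1 = 336.
Since φ is multiplicative, φ(98741) = 292 · 336 = 98112.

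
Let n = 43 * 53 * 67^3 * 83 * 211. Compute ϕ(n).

11142414803520

φ(43) = 43 − 1 = 42.
φ(53) = 53 − 1 = 52.
φ(67^3) = 67^2·(67−1) = 4489·66 = 296274.
φ(83) = 83 − 1 = 82.
φ(211) = 211 − 1 = 210.
Since φ is multiplicative, φ(12004091052901) = 42 · 52 · 296274 · 82 · 210 = 11142414803520.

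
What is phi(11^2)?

110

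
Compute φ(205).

205 = 5 * 41.
φ(205) = 205 · (1 − 1/5) · (1 − 1/41)
       = 205 · 160/205 = 160.

160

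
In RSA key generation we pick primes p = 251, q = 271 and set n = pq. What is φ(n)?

67500

φ(251) = 251 − 1 = 250.
φ(271) = 271 − 1 = 270.
Since φ is multiplicative, φ(68021) = 250 · 270 = 67500.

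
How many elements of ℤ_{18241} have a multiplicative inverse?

Factor 18241: 18241 = 17 · 29 · 37.
φ(17) = 17 − 1 = 16.
φ(29) = 29 − 1 = 28.
φ(37) = 37 − 1 = 36.
Since φ is multiplicative, φ(18241) = 16 · 28 · 36 = 16128.

16128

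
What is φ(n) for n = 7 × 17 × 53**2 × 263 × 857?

59336988672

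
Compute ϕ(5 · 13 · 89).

4224

φ(5) = 5 − 1 = 4.
φ(13) = 13 − 1 = 12.
φ(89) = 89 − 1 = 88.
Multiply: 4 · 12 · 88 = 4224.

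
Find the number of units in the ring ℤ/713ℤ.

Prime factorization: 713 = 23 · 31.
φ(713) = 713 · (1 − 1/23) · (1 − 1/31)
       = 713 · 660/713 = 660.

660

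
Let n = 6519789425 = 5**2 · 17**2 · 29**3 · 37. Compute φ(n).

4611640320

φ(6519789425) = 6519789425 · (1 − 1/5) · (1 − 1/17) · (1 − 1/29) · (1 − 1/37)
       = 6519789425 · 64512/91205 = 4611640320.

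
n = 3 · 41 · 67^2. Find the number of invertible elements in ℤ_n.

353760

φ(3) = 3 − 1 = 2.
φ(41) = 41 − 1 = 40.
φ(67^2) = 67^1·(67−1) = 67·66 = 4422.
φ(552147) = 2 × 40 × 4422 = 353760.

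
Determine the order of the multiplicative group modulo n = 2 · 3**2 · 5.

24

φ(90) = 90 · (1 − 1/2) · (1 − 1/3) · (1 − 1/5)
       = 90 · 8/30 = 24.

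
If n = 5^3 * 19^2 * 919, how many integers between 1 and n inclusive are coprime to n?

31395600

φ(41469875) = 41469875 · (1 − 1/5) · (1 − 1/19) · (1 − 1/919)
       = 41469875 · 66096/87305 = 31395600.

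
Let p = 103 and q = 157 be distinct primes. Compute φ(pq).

15912

φ(16171) = 16171 · (1 − 1/103) · (1 − 1/157)
       = 16171 · 15912/16171 = 15912.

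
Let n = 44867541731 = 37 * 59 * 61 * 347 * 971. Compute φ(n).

φ(37) = 37 − 1 = 36.
φ(59) = 59 − 1 = 58.
φ(61) = 61 − 1 = 60.
φ(347) = 347 − 1 = 346.
φ(971) = 971 − 1 = 970.
Since φ is multiplicative, φ(44867541731) = 36 · 58 · 60 · 346 · 970 = 42046473600.

42046473600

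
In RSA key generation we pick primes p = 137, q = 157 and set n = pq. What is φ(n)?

φ(137) = 137 − 1 = 136.
φ(157) = 157 − 1 = 156.
φ(21509) = 136 × 156 = 21216.

21216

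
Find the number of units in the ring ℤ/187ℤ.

160

Factor 187: 187 = 11 * 17.
φ(187) = 187 · (1 − 1/11) · (1 − 1/17)
       = 187 · 160/187 = 160.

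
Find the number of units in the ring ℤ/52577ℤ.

42336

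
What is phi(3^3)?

18

φ(3^3) = 3^2·(3−1) = 9·2 = 18.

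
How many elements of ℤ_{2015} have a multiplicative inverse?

Factor 2015: 2015 = 5 · 13 · 31.
φ(2015) = 2015 · (1 − 1/5) · (1 − 1/13) · (1 − 1/31)
       = 2015 · 1440/2015 = 1440.

1440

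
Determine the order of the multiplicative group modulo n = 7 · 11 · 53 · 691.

2152800

φ(7) = 7 − 1 = 6.
φ(11) = 11 − 1 = 10.
φ(53) = 53 − 1 = 52.
φ(691) = 691 − 1 = 690.
Multiply: 6 · 10 · 52 · 690 = 2152800.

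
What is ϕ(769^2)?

590592

φ(591361) = 591361 · (1 − 1/769)
       = 591361 · 768/769 = 590592.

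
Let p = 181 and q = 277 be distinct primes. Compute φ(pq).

φ(50137) = 50137 · (1 − 1/181) · (1 − 1/277)
       = 50137 · 49680/50137 = 49680.

49680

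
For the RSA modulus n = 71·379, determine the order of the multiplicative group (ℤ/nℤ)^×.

φ(71) = 71 − 1 = 70.
φ(379) = 379 − 1 = 378.
Since φ is multiplicative, φ(26909) = 70 · 378 = 26460.

26460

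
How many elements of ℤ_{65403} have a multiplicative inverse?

Factor 65403: 65403 = 3^2 · 13^2 · 43.
φ(65403) = 65403 · (1 − 1/3) · (1 − 1/13) · (1 − 1/43)
       = 65403 · 1008/1677 = 39312.

39312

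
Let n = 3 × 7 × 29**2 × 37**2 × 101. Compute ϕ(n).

φ(2441968809) = 2441968809 · (1 − 1/3) · (1 − 1/7) · (1 − 1/29) · (1 − 1/37) · (1 − 1/101)
       = 2441968809 · 1209600/2275833 = 1297900800.

1297900800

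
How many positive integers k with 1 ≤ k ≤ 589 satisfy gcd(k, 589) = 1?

First factor: 589 = 19 × 31.
φ(19) = 19 − 1 = 18.
φ(31) = 31 − 1 = 30.
Multiply: 18 · 30 = 540.

540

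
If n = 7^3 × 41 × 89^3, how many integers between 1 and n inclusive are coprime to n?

8197284480

φ(7^3) = 7^2·(7−1) = 49·6 = 294.
φ(41) = 41 − 1 = 40.
φ(89^3) = 89^2·(89−1) = 7921·88 = 697048.
φ(9913979047) = 294 × 40 × 697048 = 8197284480.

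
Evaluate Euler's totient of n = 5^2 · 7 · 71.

8400

φ(12425) = 12425 · (1 − 1/5) · (1 − 1/7) · (1 − 1/71)
       = 12425 · 1680/2485 = 8400.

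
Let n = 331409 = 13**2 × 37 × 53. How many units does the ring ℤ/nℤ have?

292032

φ(331409) = 331409 · (1 − 1/13) · (1 − 1/37) · (1 − 1/53)
       = 331409 · 22464/25493 = 292032.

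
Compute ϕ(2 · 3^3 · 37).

648

φ(2) = 2 − 1 = 1.
φ(3^3) = 3^2·(3−1) = 9·2 = 18.
φ(37) = 37 − 1 = 36.
φ(1998) = 1 × 18 × 36 = 648.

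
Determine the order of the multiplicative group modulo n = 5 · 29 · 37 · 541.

φ(2902465) = 2902465 · (1 − 1/5) · (1 − 1/29) · (1 − 1/37) · (1 − 1/541)
       = 2902465 · 2177280/2902465 = 2177280.

2177280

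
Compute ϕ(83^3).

564898

φ(83^3) = 83^2·(83−1) = 6889·82 = 564898.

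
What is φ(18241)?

18241 = 17 · 29 · 37.
φ(17) = 17 − 1 = 16.
φ(29) = 29 − 1 = 28.
φ(37) = 37 − 1 = 36.
Since φ is multiplicative, φ(18241) = 16 · 28 · 36 = 16128.

16128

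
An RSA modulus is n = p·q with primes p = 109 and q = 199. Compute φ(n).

φ(n) = (p − 1)(q − 1) = (109−1)(199−1) = 108·198 = 21384.

21384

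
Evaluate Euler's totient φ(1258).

576

Factor 1258: 1258 = 2 * 17 * 37.
φ(1258) = 1258 · (1 − 1/2) · (1 − 1/17) · (1 − 1/37)
       = 1258 · 576/1258 = 576.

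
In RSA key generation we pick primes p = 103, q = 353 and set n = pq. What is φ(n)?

φ(n) = (p − 1)(q − 1) = (103−1)(353−1) = 102·352 = 35904.

35904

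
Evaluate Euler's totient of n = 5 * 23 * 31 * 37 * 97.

9123840

φ(5) = 5 − 1 = 4.
φ(23) = 23 − 1 = 22.
φ(31) = 31 − 1 = 30.
φ(37) = 37 − 1 = 36.
φ(97) = 97 − 1 = 96.
φ(12794785) = 4 × 22 × 30 × 36 × 96 = 9123840.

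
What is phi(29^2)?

812

φ(841) = 841 · (1 − 1/29)
       = 841 · 28/29 = 812.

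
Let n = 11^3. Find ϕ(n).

1210

φ(11^3) = 11^2·(11−1) = 121·10 = 1210.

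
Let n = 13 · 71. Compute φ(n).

φ(13) = 13 − 1 = 12.
φ(71) = 71 − 1 = 70.
Multiply: 12 · 70 = 840.

840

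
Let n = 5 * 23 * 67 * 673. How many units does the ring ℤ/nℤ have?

φ(5) = 5 − 1 = 4.
φ(23) = 23 − 1 = 22.
φ(67) = 67 − 1 = 66.
φ(673) = 673 − 1 = 672.
φ(5185465) = 4 × 22 × 66 × 672 = 3902976.

3902976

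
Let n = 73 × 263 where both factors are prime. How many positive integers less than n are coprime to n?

φ(n) = (p − 1)(q − 1) = (73−1)(263−1) = 72·262 = 18864.

18864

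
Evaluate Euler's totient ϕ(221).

192

Prime factorization: 221 = 13 * 17.
φ(13) = 13 − 1 = 12.
φ(17) = 17 − 1 = 16.
Multiply: 12 · 16 = 192.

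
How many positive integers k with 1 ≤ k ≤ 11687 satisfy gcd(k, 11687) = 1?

10080

Factor 11687: 11687 = 13 * 29 * 31.
φ(13) = 13 − 1 = 12.
φ(29) = 29 − 1 = 28.
φ(31) = 31 − 1 = 30.
φ(11687) = 12 × 28 × 30 = 10080.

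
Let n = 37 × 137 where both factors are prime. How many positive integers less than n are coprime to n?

4896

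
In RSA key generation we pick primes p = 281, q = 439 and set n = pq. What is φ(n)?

φ(123359) = 123359 · (1 − 1/281) · (1 − 1/439)
       = 123359 · 122640/123359 = 122640.

122640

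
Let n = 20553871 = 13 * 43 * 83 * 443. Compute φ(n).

18266976

φ(13) = 13 − 1 = 12.
φ(43) = 43 − 1 = 42.
φ(83) = 83 − 1 = 82.
φ(443) = 443 − 1 = 442.
φ(20553871) = 12 × 42 × 82 × 442 = 18266976.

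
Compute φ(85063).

71280

Factor 85063: 85063 = 11^2 * 19 * 37.
φ(85063) = 85063 · (1 − 1/11) · (1 − 1/19) · (1 − 1/37)
       = 85063 · 6480/7733 = 71280.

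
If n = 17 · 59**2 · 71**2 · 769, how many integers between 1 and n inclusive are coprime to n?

208986193920

φ(17) = 17 − 1 = 16.
φ(59^2) = 59^2 − 59^1 = 3481 − 59 = 3422.
φ(71^2) = 71^2 − 71^1 = 5041 − 71 = 4970.
φ(769) = 769 − 1 = 768.
φ(229401356633) = 16 × 3422 × 4970 × 768 = 208986193920.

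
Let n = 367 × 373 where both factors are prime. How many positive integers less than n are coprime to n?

136152

φ(n) = (p − 1)(q − 1) = (367−1)(373−1) = 366·372 = 136152.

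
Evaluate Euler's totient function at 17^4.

φ(17^4) = 17^3·(17−1) = 4913·16 = 78608.

78608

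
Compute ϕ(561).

320

Prime factorization: 561 = 3 · 11 · 17.
φ(3) = 3 − 1 = 2.
φ(11) = 11 − 1 = 10.
φ(17) = 17 − 1 = 16.
Multiply: 2 · 10 · 16 = 320.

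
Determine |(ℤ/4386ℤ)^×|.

1344

4386 = 2 × 3 × 17 × 43.
φ(2) = 2 − 1 = 1.
φ(3) = 3 − 1 = 2.
φ(17) = 17 − 1 = 16.
φ(43) = 43 − 1 = 42.
Since φ is multiplicative, φ(4386) = 1 · 2 · 16 · 42 = 1344.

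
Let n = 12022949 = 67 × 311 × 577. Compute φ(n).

11784960

φ(67) = 67 − 1 = 66.
φ(311) = 311 − 1 = 310.
φ(577) = 577 − 1 = 576.
φ(12022949) = 66 × 310 × 576 = 11784960.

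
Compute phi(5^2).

20

φ(25) = 25 · (1 − 1/5)
       = 25 · 4/5 = 20.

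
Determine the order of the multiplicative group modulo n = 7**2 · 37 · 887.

φ(1608131) = 1608131 · (1 − 1/7) · (1 − 1/37) · (1 − 1/887)
       = 1608131 · 191376/229733 = 1339632.

1339632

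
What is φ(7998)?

2520

Factor 7998: 7998 = 2 * 3 * 31 * 43.
φ(7998) = 7998 · (1 − 1/2) · (1 − 1/3) · (1 − 1/31) · (1 − 1/43)
       = 7998 · 2520/7998 = 2520.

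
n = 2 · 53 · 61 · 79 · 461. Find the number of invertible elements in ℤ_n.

φ(235485254) = 235485254 · (1 − 1/2) · (1 − 1/53) · (1 − 1/61) · (1 − 1/79) · (1 − 1/461)
       = 235485254 · 111945600/235485254 = 111945600.

111945600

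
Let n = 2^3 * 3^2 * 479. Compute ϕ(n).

φ(34488) = 34488 · (1 − 1/2) · (1 − 1/3) · (1 − 1/479)
       = 34488 · 956/2874 = 11472.

11472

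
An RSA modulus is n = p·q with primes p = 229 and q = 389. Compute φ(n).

88464

φ(n) = (p − 1)(q − 1) = (229−1)(389−1) = 228·388 = 88464.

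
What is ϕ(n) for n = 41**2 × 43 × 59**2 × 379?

φ(95362889617) = 95362889617 · (1 − 1/41) · (1 − 1/43) · (1 − 1/59) · (1 − 1/379)
       = 95362889617 · 36832320/39422443 = 89097382080.

89097382080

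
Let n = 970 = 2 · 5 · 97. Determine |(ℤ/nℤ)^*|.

384

φ(2) = 2 − 1 = 1.
φ(5) = 5 − 1 = 4.
φ(97) = 97 − 1 = 96.
Multiply: 1 · 4 · 96 = 384.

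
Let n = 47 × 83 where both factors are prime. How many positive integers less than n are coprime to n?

3772

φ(3901) = 3901 · (1 − 1/47) · (1 − 1/83)
       = 3901 · 3772/3901 = 3772.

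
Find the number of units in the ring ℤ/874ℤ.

396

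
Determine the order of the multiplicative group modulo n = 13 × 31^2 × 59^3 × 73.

162229080960

φ(13) = 13 − 1 = 12.
φ(31^2) = 31^2 − 31^1 = 961 − 31 = 930.
φ(59^3) = 59^2·(59−1) = 3481·58 = 201898.
φ(73) = 73 − 1 = 72.
Since φ is multiplicative, φ(187303388831) = 12 · 930 · 201898 · 72 = 162229080960.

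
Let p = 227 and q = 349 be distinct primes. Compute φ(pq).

78648

φ(pq) = (p−1)(q−1) = 226 · 348 = 78648.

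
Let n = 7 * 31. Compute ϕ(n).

φ(7) = 7 − 1 = 6.
φ(31) = 31 − 1 = 30.
Multiply: 6 · 30 = 180.

180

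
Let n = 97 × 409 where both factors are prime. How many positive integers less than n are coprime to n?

39168

φ(39673) = 39673 · (1 − 1/97) · (1 − 1/409)
       = 39673 · 39168/39673 = 39168.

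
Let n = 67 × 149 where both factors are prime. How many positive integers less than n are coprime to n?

9768

φ(n) = (p − 1)(q − 1) = (67−1)(149−1) = 66·148 = 9768.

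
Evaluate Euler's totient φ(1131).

672

First factor: 1131 = 3 * 13 * 29.
φ(1131) = 1131 · (1 − 1/3) · (1 − 1/13) · (1 − 1/29)
       = 1131 · 672/1131 = 672.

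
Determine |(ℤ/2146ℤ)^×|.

Factor 2146: 2146 = 2 · 29 · 37.
φ(2146) = 2146 · (1 − 1/2) · (1 − 1/29) · (1 − 1/37)
       = 2146 · 1008/2146 = 1008.

1008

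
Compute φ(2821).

2160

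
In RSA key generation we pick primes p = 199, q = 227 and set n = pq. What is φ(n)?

φ(n) = (p − 1)(q − 1) = (199−1)(227−1) = 198·226 = 44748.

44748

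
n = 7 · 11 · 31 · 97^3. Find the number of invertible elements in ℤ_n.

1625875200

φ(2178550451) = 2178550451 · (1 − 1/7) · (1 − 1/11) · (1 − 1/31) · (1 − 1/97)
       = 2178550451 · 172800/231539 = 1625875200.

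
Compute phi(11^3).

1210

φ(11^3) = 11^2·(11−1) = 121·10 = 1210.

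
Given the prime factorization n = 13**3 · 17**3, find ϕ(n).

φ(10793861) = 10793861 · (1 − 1/13) · (1 − 1/17)
       = 10793861 · 192/221 = 9377472.

9377472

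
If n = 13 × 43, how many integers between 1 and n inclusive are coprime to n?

504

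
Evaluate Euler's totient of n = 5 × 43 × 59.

9744

φ(5) = 5 − 1 = 4.
φ(43) = 43 − 1 = 42.
φ(59) = 59 − 1 = 58.
Since φ is multiplicative, φ(12685) = 4 · 42 · 58 = 9744.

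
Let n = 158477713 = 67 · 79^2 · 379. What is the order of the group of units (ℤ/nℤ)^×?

φ(67) = 67 − 1 = 66.
φ(79^2) = 79^2 − 79^1 = 6241 − 79 = 6162.
φ(379) = 379 − 1 = 378.
Since φ is multiplicative, φ(158477713) = 66 · 6162 · 378 = 153729576.

153729576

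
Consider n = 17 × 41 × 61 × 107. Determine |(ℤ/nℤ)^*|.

4070400

φ(17) = 17 − 1 = 16.
φ(41) = 41 − 1 = 40.
φ(61) = 61 − 1 = 60.
φ(107) = 107 − 1 = 106.
φ(4549319) = 16 × 40 × 60 × 106 = 4070400.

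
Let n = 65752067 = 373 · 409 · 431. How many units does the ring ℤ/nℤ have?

φ(373) = 373 − 1 = 372.
φ(409) = 409 − 1 = 408.
φ(431) = 431 − 1 = 430.
φ(65752067) = 372 × 408 × 430 = 65263680.

65263680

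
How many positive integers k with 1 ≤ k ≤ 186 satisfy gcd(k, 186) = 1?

Prime factorization: 186 = 2 × 3 × 31.
φ(2) = 2 − 1 = 1.
φ(3) = 3 − 1 = 2.
φ(31) = 31 − 1 = 30.
Multiply: 1 · 2 · 30 = 60.

60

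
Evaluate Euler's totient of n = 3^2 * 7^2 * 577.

φ(3^2) = 3^1·(3−1) = 3·2 = 6.
φ(7^2) = 7^2 − 7^1 = 49 − 7 = 42.
φ(577) = 577 − 1 = 576.
Multiply: 6 · 42 · 576 = 145152.

145152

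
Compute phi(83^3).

φ(83^3) = 83^2·(83−1) = 6889·82 = 564898.

564898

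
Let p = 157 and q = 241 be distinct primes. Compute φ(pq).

37440

φ(37837) = 37837 · (1 − 1/157) · (1 − 1/241)
       = 37837 · 37440/37837 = 37440.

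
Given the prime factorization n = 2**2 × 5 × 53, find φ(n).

416

φ(2^2) = 2^1·(2−1) = 2·1 = 2.
φ(5) = 5 − 1 = 4.
φ(53) = 53 − 1 = 52.
Multiply: 2 · 4 · 52 = 416.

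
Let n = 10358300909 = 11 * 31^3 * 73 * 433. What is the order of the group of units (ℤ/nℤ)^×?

8967283200

φ(11) = 11 − 1 = 10.
φ(31^3) = 31^2·(31−1) = 961·30 = 28830.
φ(73) = 73 − 1 = 72.
φ(433) = 433 − 1 = 432.
φ(10358300909) = 10 × 28830 × 72 × 432 = 8967283200.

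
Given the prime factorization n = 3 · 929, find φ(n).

φ(2787) = 2787 · (1 − 1/3) · (1 − 1/929)
       = 2787 · 1856/2787 = 1856.

1856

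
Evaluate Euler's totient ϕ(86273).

Prime factorization: 86273 = 11^2 × 23 × 31.
φ(11^2) = 11^1·(11−1) = 11·10 = 110.
φ(23) = 23 − 1 = 22.
φ(31) = 31 − 1 = 30.
Since φ is multiplicative, φ(86273) = 110 · 22 · 30 = 72600.

72600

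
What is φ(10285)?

Factor 10285: 10285 = 5 × 11^2 × 17.
φ(5) = 5 − 1 = 4.
φ(11^2) = 11^1·(11−1) = 11·10 = 110.
φ(17) = 17 − 1 = 16.
Since φ is multiplicative, φ(10285) = 4 · 110 · 16 = 7040.

7040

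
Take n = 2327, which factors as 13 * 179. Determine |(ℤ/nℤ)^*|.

φ(2327) = 2327 · (1 − 1/13) · (1 − 1/179)
       = 2327 · 2136/2327 = 2136.

2136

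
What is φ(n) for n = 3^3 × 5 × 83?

φ(11205) = 11205 · (1 − 1/3) · (1 − 1/5) · (1 − 1/83)
       = 11205 · 656/1245 = 5904.

5904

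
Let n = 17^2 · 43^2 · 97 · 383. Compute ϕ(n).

φ(19852045511) = 19852045511 · (1 − 1/17) · (1 − 1/43) · (1 − 1/97) · (1 − 1/383)
       = 19852045511 · 24643584/27157381 = 18014459904.

18014459904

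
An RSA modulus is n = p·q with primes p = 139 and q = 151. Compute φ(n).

φ(139) = 139 − 1 = 138.
φ(151) = 151 − 1 = 150.
φ(20989) = 138 × 150 = 20700.

20700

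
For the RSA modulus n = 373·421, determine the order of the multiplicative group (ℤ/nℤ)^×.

156240

φ(pq) = (p−1)(q−1) = 372 · 420 = 156240.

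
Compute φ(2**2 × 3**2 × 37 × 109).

φ(145188) = 145188 · (1 − 1/2) · (1 − 1/3) · (1 − 1/37) · (1 − 1/109)
       = 145188 · 7776/24198 = 46656.

46656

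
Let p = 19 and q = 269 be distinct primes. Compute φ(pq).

For distinct primes, φ(pq) = (p−1)(q−1) = 18 × 268 = 4824.

4824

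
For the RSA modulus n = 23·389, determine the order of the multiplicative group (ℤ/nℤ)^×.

For distinct primes, φ(pq) = (p−1)(q−1) = 22 × 388 = 8536.

8536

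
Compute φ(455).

Factor 455: 455 = 5 * 7 * 13.
φ(5) = 5 − 1 = 4.
φ(7) = 7 − 1 = 6.
φ(13) = 13 − 1 = 12.
Multiply: 4 · 6 · 12 = 288.

288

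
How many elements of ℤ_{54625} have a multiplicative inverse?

39600

Prime factorization: 54625 = 5^3 × 19 × 23.
φ(5^3) = 5^2·(5−1) = 25·4 = 100.
φ(19) = 19 − 1 = 18.
φ(23) = 23 − 1 = 22.
Multiply: 100 · 18 · 22 = 39600.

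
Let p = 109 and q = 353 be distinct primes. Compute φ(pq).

φ(pq) = (p−1)(q−1) = 108 · 352 = 38016.

38016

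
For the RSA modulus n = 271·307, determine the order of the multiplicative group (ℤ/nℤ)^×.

φ(83197) = 83197 · (1 − 1/271) · (1 − 1/307)
       = 83197 · 82620/83197 = 82620.

82620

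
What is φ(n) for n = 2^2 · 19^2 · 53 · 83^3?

φ(43760002684) = 43760002684 · (1 − 1/2) · (1 − 1/19) · (1 − 1/53) · (1 − 1/83)
       = 43760002684 · 76752/167162 = 20092292064.

20092292064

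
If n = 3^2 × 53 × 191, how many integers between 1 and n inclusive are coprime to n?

59280

φ(91107) = 91107 · (1 − 1/3) · (1 − 1/53) · (1 − 1/191)
       = 91107 · 19760/30369 = 59280.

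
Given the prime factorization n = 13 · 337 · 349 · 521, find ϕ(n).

φ(796592849) = 796592849 · (1 − 1/13) · (1 − 1/337) · (1 − 1/349) · (1 − 1/521)
       = 796592849 · 729630720/796592849 = 729630720.

729630720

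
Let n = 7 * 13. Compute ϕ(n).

φ(7) = 7 − 1 = 6.
φ(13) = 13 − 1 = 12.
Multiply: 6 · 12 = 72.

72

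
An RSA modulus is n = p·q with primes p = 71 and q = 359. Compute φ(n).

φ(25489) = 25489 · (1 − 1/71) · (1 − 1/359)
       = 25489 · 25060/25489 = 25060.

25060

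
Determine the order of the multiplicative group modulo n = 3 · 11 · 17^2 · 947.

5146240

φ(9031539) = 9031539 · (1 − 1/3) · (1 − 1/11) · (1 − 1/17) · (1 − 1/947)
       = 9031539 · 302720/531267 = 5146240.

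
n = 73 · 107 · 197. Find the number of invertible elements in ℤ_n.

φ(73) = 73 − 1 = 72.
φ(107) = 107 − 1 = 106.
φ(197) = 197 − 1 = 196.
Since φ is multiplicative, φ(1538767) = 72 · 106 · 196 = 1495872.

1495872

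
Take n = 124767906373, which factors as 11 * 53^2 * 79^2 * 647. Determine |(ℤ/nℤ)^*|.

φ(124767906373) = 124767906373 · (1 − 1/11) · (1 − 1/53) · (1 − 1/79) · (1 − 1/647)
       = 124767906373 · 26201760/29798879 = 109706769120.

109706769120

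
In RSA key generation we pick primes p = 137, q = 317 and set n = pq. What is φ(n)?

42976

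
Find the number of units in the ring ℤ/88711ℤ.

Factor 88711: 88711 = 7 × 19 × 23 × 29.
φ(7) = 7 − 1 = 6.
φ(19) = 19 − 1 = 18.
φ(23) = 23 − 1 = 22.
φ(29) = 29 − 1 = 28.
Multiply: 6 · 18 · 22 · 28 = 66528.

66528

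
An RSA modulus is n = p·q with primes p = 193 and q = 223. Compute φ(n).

42624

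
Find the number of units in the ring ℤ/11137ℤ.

9072

11137 = 7 · 37 · 43.
φ(11137) = 11137 · (1 − 1/7) · (1 − 1/37) · (1 − 1/43)
       = 11137 · 9072/11137 = 9072.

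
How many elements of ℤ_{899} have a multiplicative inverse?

840

Prime factorization: 899 = 29 × 31.
φ(899) = 899 · (1 − 1/29) · (1 − 1/31)
       = 899 · 840/899 = 840.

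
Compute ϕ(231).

120

Factor 231: 231 = 3 * 7 * 11.
φ(231) = 231 · (1 − 1/3) · (1 − 1/7) · (1 − 1/11)
       = 231 · 120/231 = 120.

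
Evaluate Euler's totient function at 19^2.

φ(19^2) = 19^2 − 19^1 = 361 − 19 = 342.

342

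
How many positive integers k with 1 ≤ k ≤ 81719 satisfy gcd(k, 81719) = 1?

63360

Factor 81719: 81719 = 11 · 17 · 19 · 23.
φ(81719) = 81719 · (1 − 1/11) · (1 − 1/17) · (1 − 1/19) · (1 − 1/23)
       = 81719 · 63360/81719 = 63360.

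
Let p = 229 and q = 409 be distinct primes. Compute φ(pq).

93024

φ(n) = (p − 1)(q − 1) = (229−1)(409−1) = 228·408 = 93024.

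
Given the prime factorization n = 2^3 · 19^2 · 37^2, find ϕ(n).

1822176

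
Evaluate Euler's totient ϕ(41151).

23520

Factor 41151: 41151 = 3 · 11 · 29 · 43.
φ(41151) = 41151 · (1 − 1/3) · (1 − 1/11) · (1 − 1/29) · (1 − 1/43)
       = 41151 · 23520/41151 = 23520.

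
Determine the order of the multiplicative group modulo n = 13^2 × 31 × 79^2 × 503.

φ(16446389297) = 16446389297 · (1 − 1/13) · (1 − 1/31) · (1 − 1/79) · (1 − 1/503)
       = 16446389297 · 14096160/16014011 = 14476756320.

14476756320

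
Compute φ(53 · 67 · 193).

658944

φ(53) = 53 − 1 = 52.
φ(67) = 67 − 1 = 66.
φ(193) = 193 − 1 = 192.
Since φ is multiplicative, φ(685343) = 52 · 66 · 192 = 658944.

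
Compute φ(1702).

792

1702 = 2 × 23 × 37.
φ(2) = 2 − 1 = 1.
φ(23) = 23 − 1 = 22.
φ(37) = 37 − 1 = 36.
Multiply: 1 · 22 · 36 = 792.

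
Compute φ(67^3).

296274

φ(300763) = 300763 · (1 − 1/67)
       = 300763 · 66/67 = 296274.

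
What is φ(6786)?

First factor: 6786 = 2 · 3**2 · 13 · 29.
φ(2) = 2 − 1 = 1.
φ(3^2) = 3^1·(3−1) = 3·2 = 6.
φ(13) = 13 − 1 = 12.
φ(29) = 29 − 1 = 28.
Multiply: 1 · 6 · 12 · 28 = 2016.

2016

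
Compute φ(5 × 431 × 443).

φ(954665) = 954665 · (1 − 1/5) · (1 − 1/431) · (1 − 1/443)
       = 954665 · 760240/954665 = 760240.

760240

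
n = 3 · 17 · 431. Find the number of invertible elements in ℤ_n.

φ(21981) = 21981 · (1 − 1/3) · (1 − 1/17) · (1 − 1/431)
       = 21981 · 13760/21981 = 13760.

13760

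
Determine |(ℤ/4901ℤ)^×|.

4368

First factor: 4901 = 13^2 × 29.
φ(4901) = 4901 · (1 − 1/13) · (1 − 1/29)
       = 4901 · 336/377 = 4368.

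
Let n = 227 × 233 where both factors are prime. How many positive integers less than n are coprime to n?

52432

For distinct primes, φ(pq) = (p−1)(q−1) = 226 × 232 = 52432.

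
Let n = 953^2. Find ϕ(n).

φ(953^2) = 953^1·(953−1) = 953·952 = 907256.

907256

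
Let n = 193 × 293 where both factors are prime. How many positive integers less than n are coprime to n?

φ(n) = (p − 1)(q − 1) = (193−1)(293−1) = 192·292 = 56064.

56064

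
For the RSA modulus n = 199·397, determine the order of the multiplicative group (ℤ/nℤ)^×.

78408

φ(pq) = (p−1)(q−1) = 198 · 396 = 78408.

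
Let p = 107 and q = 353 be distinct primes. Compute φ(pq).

φ(107) = 107 − 1 = 106.
φ(353) = 353 − 1 = 352.
Multiply: 106 · 352 = 37312.

37312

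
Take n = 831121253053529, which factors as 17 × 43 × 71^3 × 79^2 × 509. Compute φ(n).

742282833277440

φ(831121253053529) = 831121253053529 · (1 − 1/17) · (1 − 1/43) · (1 − 1/71) · (1 − 1/79) · (1 − 1/509)
       = 831121253053529 · 1863912960/2086991111 = 742282833277440.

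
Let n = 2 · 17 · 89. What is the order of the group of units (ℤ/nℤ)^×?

φ(2) = 2 − 1 = 1.
φ(17) = 17 − 1 = 16.
φ(89) = 89 − 1 = 88.
φ(3026) = 1 × 16 × 88 = 1408.

1408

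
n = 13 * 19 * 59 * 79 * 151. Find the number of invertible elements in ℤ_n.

146577600

φ(173841317) = 173841317 · (1 − 1/13) · (1 − 1/19) · (1 − 1/59) · (1 − 1/79) · (1 − 1/151)
       = 173841317 · 146577600/173841317 = 146577600.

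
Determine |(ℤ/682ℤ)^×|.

300

Factor 682: 682 = 2 × 11 × 31.
φ(2) = 2 − 1 = 1.
φ(11) = 11 − 1 = 10.
φ(31) = 31 − 1 = 30.
Since φ is multiplicative, φ(682) = 1 · 10 · 30 = 300.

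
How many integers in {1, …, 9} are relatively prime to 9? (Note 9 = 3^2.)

φ(9) = 9 · (1 − 1/3)
       = 9 · 2/3 = 6.

6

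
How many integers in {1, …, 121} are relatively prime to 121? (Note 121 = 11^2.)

110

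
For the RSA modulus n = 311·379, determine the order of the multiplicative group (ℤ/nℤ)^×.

117180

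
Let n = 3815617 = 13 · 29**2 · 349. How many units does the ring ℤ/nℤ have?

φ(3815617) = 3815617 · (1 − 1/13) · (1 − 1/29) · (1 − 1/349)
       = 3815617 · 116928/131573 = 3390912.

3390912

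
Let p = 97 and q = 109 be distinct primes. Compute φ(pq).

10368

φ(n) = (p − 1)(q − 1) = (97−1)(109−1) = 96·108 = 10368.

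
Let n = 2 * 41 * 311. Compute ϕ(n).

12400

φ(25502) = 25502 · (1 − 1/2) · (1 − 1/41) · (1 − 1/311)
       = 25502 · 12400/25502 = 12400.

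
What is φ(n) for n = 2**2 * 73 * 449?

64512

φ(131108) = 131108 · (1 − 1/2) · (1 − 1/73) · (1 − 1/449)
       = 131108 · 32256/65554 = 64512.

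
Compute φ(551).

504

Factor 551: 551 = 19 * 29.
φ(19) = 19 − 1 = 18.
φ(29) = 29 − 1 = 28.
Since φ is multiplicative, φ(551) = 18 · 28 = 504.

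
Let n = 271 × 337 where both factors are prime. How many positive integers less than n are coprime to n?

φ(pq) = (p−1)(q−1) = 270 · 336 = 90720.

90720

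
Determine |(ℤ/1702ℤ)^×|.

Prime factorization: 1702 = 2 × 23 × 37.
φ(2) = 2 − 1 = 1.
φ(23) = 23 − 1 = 22.
φ(37) = 37 − 1 = 36.
Multiply: 1 · 22 · 36 = 792.

792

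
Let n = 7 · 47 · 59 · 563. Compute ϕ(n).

φ(10928393) = 10928393 · (1 − 1/7) · (1 − 1/47) · (1 − 1/59) · (1 − 1/563)
       = 10928393 · 8996496/10928393 = 8996496.

8996496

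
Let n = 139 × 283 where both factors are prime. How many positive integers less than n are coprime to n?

38916

φ(39337) = 39337 · (1 − 1/139) · (1 − 1/283)
       = 39337 · 38916/39337 = 38916.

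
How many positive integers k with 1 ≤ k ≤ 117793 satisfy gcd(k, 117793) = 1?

Factor 117793: 117793 = 13**2 · 17 · 41.
φ(117793) = 117793 · (1 − 1/13) · (1 − 1/17) · (1 − 1/41)
       = 117793 · 7680/9061 = 99840.

99840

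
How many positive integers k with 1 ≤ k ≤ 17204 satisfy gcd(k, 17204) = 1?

17204 = 2^2 · 11 · 17 · 23.
φ(2^2) = 2^2 − 2^1 = 4 − 2 = 2.
φ(11) = 11 − 1 = 10.
φ(17) = 17 − 1 = 16.
φ(23) = 23 − 1 = 22.
φ(17204) = 2 × 10 × 16 × 22 = 7040.

7040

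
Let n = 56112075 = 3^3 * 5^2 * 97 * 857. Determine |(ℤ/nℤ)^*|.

φ(3^3) = 3^2·(3−1) = 9·2 = 18.
φ(5^2) = 5^2 − 5^1 = 25 − 5 = 20.
φ(97) = 97 − 1 = 96.
φ(857) = 857 − 1 = 856.
Multiply: 18 · 20 · 96 · 856 = 29583360.

29583360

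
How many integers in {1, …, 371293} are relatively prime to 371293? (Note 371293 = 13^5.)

342732

φ(371293) = 371293 · (1 − 1/13)
       = 371293 · 12/13 = 342732.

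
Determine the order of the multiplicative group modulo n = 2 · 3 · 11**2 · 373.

81840

φ(270798) = 270798 · (1 − 1/2) · (1 − 1/3) · (1 − 1/11) · (1 − 1/373)
       = 270798 · 7440/24618 = 81840.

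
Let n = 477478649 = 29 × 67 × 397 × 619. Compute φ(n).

452257344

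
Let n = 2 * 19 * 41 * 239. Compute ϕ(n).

171360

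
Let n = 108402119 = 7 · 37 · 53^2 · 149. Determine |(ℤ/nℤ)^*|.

φ(108402119) = 108402119 · (1 − 1/7) · (1 − 1/37) · (1 − 1/53) · (1 − 1/149)
       = 108402119 · 1662336/2045323 = 88103808.

88103808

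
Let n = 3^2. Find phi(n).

φ(3^2) = 3^1·(3−1) = 3·2 = 6.

6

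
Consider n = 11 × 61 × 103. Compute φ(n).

61200

φ(69113) = 69113 · (1 − 1/11) · (1 − 1/61) · (1 − 1/103)
       = 69113 · 61200/69113 = 61200.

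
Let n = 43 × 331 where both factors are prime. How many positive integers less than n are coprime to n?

13860

φ(14233) = 14233 · (1 − 1/43) · (1 − 1/331)
       = 14233 · 13860/14233 = 13860.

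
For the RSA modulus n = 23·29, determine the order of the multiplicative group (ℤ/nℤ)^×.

616

φ(pq) = (p−1)(q−1) = 22 · 28 = 616.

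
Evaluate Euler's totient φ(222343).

222343 = 11 × 17 × 29 × 41.
φ(222343) = 222343 · (1 − 1/11) · (1 − 1/17) · (1 − 1/29) · (1 − 1/41)
       = 222343 · 179200/222343 = 179200.

179200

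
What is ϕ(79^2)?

6162

φ(6241) = 6241 · (1 − 1/79)
       = 6241 · 78/79 = 6162.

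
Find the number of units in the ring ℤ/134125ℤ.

Prime factorization: 134125 = 5^3 · 29 · 37.
φ(5^3) = 5^2·(5−1) = 25·4 = 100.
φ(29) = 29 − 1 = 28.
φ(37) = 37 − 1 = 36.
Since φ is multiplicative, φ(134125) = 100 · 28 · 36 = 100800.

100800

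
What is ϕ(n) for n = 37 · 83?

φ(37) = 37 − 1 = 36.
φ(83) = 83 − 1 = 82.
φ(3071) = 36 × 82 = 2952.

2952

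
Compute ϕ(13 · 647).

7752

φ(13) = 13 − 1 = 12.
φ(647) = 647 − 1 = 646.
Multiply: 12 · 646 = 7752.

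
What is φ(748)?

320

Factor 748: 748 = 2^2 · 11 · 17.
φ(748) = 748 · (1 − 1/2) · (1 − 1/11) · (1 − 1/17)
       = 748 · 160/374 = 320.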